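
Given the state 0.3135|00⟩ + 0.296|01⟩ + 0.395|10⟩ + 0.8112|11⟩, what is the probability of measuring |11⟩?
0.658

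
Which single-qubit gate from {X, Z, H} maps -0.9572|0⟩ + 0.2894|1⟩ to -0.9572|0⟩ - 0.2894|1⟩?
Z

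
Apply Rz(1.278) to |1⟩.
(0.8027 + 0.5964i)|1⟩

Rz(1.278) = [[e^(−iθ/2), 0], [0, e^(iθ/2)]] with e^(±iθ/2) = cos(θ/2) ± i·sin(θ/2); θ = 1.278, cos(θ/2) ≈ 0.802693, sin(θ/2) ≈ 0.596393.
With a = amp(|0⟩) = 0 and b = amp(|1⟩) = 1:
new amp(|0⟩) = (0.802693 - 0.596393i)·a = 0
new amp(|1⟩) = (0.802693 + 0.596393i)·b = (0.8027 + 0.5964i)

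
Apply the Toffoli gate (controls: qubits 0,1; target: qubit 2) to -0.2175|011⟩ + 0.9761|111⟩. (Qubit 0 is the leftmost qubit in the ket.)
-0.2175|011⟩ + 0.9761|110⟩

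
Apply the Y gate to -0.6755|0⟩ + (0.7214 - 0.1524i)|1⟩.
(-0.1524 - 0.7214i)|0⟩ - 0.6755i|1⟩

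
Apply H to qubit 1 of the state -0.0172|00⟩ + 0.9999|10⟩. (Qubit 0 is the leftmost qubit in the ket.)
-0.01216|00⟩ - 0.01216|01⟩ + 0.707|10⟩ + 0.707|11⟩

H on qubit 1 mixes each pair of kets that differ only in qubit 1: amplitudes (a, b) of (|…0…⟩, |…1…⟩) become ((a + b)/√2, (a − b)/√2). Kets absent from the input have amplitude 0.
(|00⟩, |01⟩): (a, b) = (-0.0172, 0) → (-0.01216, -0.01216)
(|10⟩, |11⟩): (a, b) = (0.9999, 0) → (0.707, 0.707)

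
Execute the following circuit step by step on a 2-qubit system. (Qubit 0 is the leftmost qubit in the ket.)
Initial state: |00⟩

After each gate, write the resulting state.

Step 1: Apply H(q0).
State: 1/√2|00⟩ + 1/√2|10⟩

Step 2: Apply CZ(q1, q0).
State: 1/√2|00⟩ + 1/√2|10⟩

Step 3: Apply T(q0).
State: 1/√2|00⟩ + (1/2 + (1/2)i)|10⟩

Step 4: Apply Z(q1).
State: 1/√2|00⟩ + (1/2 + (1/2)i)|10⟩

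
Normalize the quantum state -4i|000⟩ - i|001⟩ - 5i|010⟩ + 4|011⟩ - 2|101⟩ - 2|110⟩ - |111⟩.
-0.4887i|000⟩ - 0.1222i|001⟩ - 0.6108i|010⟩ + 0.4887|011⟩ - 0.2443|101⟩ - 0.2443|110⟩ - 0.1222|111⟩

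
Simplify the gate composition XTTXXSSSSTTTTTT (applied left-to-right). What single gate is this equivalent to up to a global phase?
X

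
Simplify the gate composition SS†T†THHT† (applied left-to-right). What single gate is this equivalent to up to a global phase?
T†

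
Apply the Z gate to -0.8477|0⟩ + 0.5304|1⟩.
-0.8477|0⟩ - 0.5304|1⟩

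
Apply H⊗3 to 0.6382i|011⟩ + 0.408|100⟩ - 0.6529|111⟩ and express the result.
(-0.08659 + 0.2256i)|000⟩ + (0.3751 - 0.2256i)|001⟩ + (0.3751 - 0.2256i)|010⟩ + (-0.08659 + 0.2256i)|011⟩ + (0.08659 + 0.2256i)|100⟩ + (-0.3751 - 0.2256i)|101⟩ + (-0.3751 - 0.2256i)|110⟩ + (0.08659 + 0.2256i)|111⟩

H⊗3 gives amp(|y⟩) = (1/2√2) Σ_x (−1)^(x·y) amp(|x⟩), where x·y is the number of positions in which both x and y have a 1.
|000⟩: (0.6382i + 0.408 - 0.6529)/(2√2) = (-0.08659 + 0.2256i)
|001⟩: (-0.6382i + 0.408 + 0.6529)/(2√2) = (0.3751 - 0.2256i)
|010⟩: (-0.6382i + 0.408 + 0.6529)/(2√2) = (0.3751 - 0.2256i)
|011⟩: (0.6382i + 0.408 - 0.6529)/(2√2) = (-0.08659 + 0.2256i)
|100⟩: (0.6382i - 0.408 + 0.6529)/(2√2) = (0.08659 + 0.2256i)
|101⟩: (-0.6382i - 0.408 - 0.6529)/(2√2) = (-0.3751 - 0.2256i)
|110⟩: (-0.6382i - 0.408 - 0.6529)/(2√2) = (-0.3751 - 0.2256i)
|111⟩: (0.6382i - 0.408 + 0.6529)/(2√2) = (0.08659 + 0.2256i)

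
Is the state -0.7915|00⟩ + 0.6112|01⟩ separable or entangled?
Separable

Writing the state as a|00⟩ + b|01⟩ + c|10⟩ + d|11⟩, it is a product state iff ad − bc = 0.
Here (a, b, c, d) = (-0.7915, 0.6112, 0, 0): ad − bc = (-0.7915)(0) − (0.6112)(0) = 0, so the state is separable.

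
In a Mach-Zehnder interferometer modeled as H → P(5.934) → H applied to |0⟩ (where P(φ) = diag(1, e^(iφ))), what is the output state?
(0.9698 - 0.1711i)|0⟩ + (0.03017 + 0.1711i)|1⟩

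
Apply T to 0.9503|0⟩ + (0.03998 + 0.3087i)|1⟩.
0.9503|0⟩ + (-0.19 + 0.2466i)|1⟩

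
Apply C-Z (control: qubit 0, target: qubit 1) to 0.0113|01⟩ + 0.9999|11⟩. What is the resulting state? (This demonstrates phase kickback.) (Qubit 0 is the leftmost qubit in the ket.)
0.0113|01⟩ - 0.9999|11⟩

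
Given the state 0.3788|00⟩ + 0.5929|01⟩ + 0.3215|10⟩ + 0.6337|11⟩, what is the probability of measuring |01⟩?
0.3515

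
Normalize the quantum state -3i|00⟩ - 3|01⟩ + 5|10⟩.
-0.4575i|00⟩ - 0.4575|01⟩ + 0.7625|10⟩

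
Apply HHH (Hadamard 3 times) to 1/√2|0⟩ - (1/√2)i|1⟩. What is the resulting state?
(1/2 - (1/2)i)|0⟩ + (1/2 + (1/2)i)|1⟩

H² = I, so H^3 = H: a single Hadamard. With (a, b) = (1/√2, -(1/√2)i), H gives ((a + b)/√2, (a − b)/√2) = ((1/2 - (1/2)i), (1/2 + (1/2)i)).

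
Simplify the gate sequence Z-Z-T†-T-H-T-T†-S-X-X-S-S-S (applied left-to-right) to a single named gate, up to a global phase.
H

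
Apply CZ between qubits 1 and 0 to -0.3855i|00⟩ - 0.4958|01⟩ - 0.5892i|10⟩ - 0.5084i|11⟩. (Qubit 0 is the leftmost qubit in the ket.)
-0.3855i|00⟩ - 0.4958|01⟩ - 0.5892i|10⟩ + 0.5084i|11⟩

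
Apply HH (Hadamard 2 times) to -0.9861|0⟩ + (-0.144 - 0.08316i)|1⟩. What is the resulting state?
-0.9861|0⟩ + (-0.144 - 0.08316i)|1⟩

H² = I, so an even number of Hadamards cancels: H^2 = I and the state is unchanged.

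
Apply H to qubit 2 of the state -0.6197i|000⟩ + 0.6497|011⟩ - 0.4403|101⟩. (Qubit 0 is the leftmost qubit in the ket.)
-0.4382i|000⟩ - 0.4382i|001⟩ + 0.4594|010⟩ - 0.4594|011⟩ - 0.3113|100⟩ + 0.3113|101⟩

H on qubit 2 mixes each pair of kets that differ only in qubit 2: amplitudes (a, b) of (|…0…⟩, |…1…⟩) become ((a + b)/√2, (a − b)/√2). Kets absent from the input have amplitude 0.
(|000⟩, |001⟩): (a, b) = (-0.6197i, 0) → (-0.4382i, -0.4382i)
(|010⟩, |011⟩): (a, b) = (0, 0.6497) → (0.4594, -0.4594)
(|100⟩, |101⟩): (a, b) = (0, -0.4403) → (-0.3113, 0.3113)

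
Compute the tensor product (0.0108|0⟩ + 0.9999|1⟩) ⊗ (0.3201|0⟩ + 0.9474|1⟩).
0.003457|00⟩ + 0.01023|01⟩ + 0.3201|10⟩ + 0.9473|11⟩

amp(|b₁b₂…⟩) = product of the factor amplitudes for bits b₁, b₂, …; only kets whose every factor amplitude is nonzero survive.
|00⟩: (0.0108)(0.3201) = 0.003457
|01⟩: (0.0108)(0.9474) = 0.01023
|10⟩: (0.9999)(0.3201) = 0.3201
|11⟩: (0.9999)(0.9474) = 0.9473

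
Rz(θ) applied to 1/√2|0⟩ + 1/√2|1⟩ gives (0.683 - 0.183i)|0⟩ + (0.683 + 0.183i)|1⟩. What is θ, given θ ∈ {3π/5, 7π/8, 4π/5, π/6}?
π/6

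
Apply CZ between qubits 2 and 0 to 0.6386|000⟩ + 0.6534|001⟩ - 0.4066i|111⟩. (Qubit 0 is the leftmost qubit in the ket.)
0.6386|000⟩ + 0.6534|001⟩ + 0.4066i|111⟩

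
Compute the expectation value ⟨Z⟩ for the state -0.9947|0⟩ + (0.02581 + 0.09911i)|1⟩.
0.9789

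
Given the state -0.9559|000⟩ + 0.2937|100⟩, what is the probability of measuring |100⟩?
0.08626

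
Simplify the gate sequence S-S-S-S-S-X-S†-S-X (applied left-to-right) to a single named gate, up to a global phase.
S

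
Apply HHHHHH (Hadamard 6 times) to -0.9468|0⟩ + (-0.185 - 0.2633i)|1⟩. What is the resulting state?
-0.9468|0⟩ + (-0.185 - 0.2633i)|1⟩

H² = I, so an even number of Hadamards cancels: H^6 = I and the state is unchanged.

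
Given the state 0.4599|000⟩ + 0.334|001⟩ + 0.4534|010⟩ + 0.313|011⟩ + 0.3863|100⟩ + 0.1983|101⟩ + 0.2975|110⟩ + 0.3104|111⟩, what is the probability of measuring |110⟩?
0.08851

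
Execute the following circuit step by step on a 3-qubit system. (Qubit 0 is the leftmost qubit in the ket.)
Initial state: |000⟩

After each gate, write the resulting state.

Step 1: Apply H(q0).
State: 1/√2|000⟩ + 1/√2|100⟩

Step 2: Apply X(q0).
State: 1/√2|000⟩ + 1/√2|100⟩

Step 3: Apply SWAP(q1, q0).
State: 1/√2|000⟩ + 1/√2|010⟩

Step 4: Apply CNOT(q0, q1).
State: 1/√2|000⟩ + 1/√2|010⟩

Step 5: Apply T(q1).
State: 1/√2|000⟩ + (1/2 + (1/2)i)|010⟩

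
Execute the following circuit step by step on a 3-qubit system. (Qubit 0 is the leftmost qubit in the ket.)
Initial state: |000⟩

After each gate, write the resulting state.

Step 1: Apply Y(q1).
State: i|010⟩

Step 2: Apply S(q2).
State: i|010⟩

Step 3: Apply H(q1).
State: (1/√2)i|000⟩ - (1/√2)i|010⟩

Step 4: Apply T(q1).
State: (1/√2)i|000⟩ + (1/2 - (1/2)i)|010⟩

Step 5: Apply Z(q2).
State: (1/√2)i|000⟩ + (1/2 - (1/2)i)|010⟩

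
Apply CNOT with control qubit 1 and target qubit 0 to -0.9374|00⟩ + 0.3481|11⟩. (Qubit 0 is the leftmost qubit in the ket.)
-0.9374|00⟩ + 0.3481|01⟩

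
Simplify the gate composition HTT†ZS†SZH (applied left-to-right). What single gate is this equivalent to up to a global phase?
I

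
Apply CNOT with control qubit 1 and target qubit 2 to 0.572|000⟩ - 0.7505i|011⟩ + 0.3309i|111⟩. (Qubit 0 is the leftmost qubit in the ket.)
0.572|000⟩ - 0.7505i|010⟩ + 0.3309i|110⟩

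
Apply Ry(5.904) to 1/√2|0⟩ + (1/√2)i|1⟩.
(-0.6944 - 0.1333i)|0⟩ + (0.1333 - 0.6944i)|1⟩

Ry(5.904) = [[cos(θ/2), −sin(θ/2)], [sin(θ/2), cos(θ/2)]]; θ = 5.904, cos(θ/2) ≈ -0.982081, sin(θ/2) ≈ 0.188459.
With a = amp(|0⟩) = 1/√2 and b = amp(|1⟩) = (1/√2)i:
new amp(|0⟩) = (-0.982081)·a + (-0.188459)·b = (-0.6944 - 0.1333i)
new amp(|1⟩) = (0.188459)·a + (-0.982081)·b = (0.1333 - 0.6944i)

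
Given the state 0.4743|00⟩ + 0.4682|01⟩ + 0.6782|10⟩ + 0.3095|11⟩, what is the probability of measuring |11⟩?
0.09579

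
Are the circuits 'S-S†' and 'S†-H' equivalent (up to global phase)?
No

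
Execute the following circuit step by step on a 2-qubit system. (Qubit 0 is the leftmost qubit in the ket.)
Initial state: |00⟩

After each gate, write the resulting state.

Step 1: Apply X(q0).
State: |10⟩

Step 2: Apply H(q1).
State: 1/√2|10⟩ + 1/√2|11⟩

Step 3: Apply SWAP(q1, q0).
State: 1/√2|01⟩ + 1/√2|11⟩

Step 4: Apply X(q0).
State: 1/√2|01⟩ + 1/√2|11⟩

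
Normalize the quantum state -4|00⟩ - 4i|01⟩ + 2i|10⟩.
-0.6667|00⟩ - 0.6667i|01⟩ + 0.3333i|10⟩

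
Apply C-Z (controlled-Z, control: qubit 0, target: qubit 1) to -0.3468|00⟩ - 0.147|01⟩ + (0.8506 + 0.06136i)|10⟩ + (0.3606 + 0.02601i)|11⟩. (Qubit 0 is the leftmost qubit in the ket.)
-0.3468|00⟩ - 0.147|01⟩ + (0.8506 + 0.06136i)|10⟩ + (-0.3606 - 0.02601i)|11⟩

C-Z leaves the control-|0⟩ kets |00⟩, |01⟩ unchanged and applies Z to qubit 1 on the control-|1⟩ pair (|10⟩, |11⟩).
Z = [[1, 0], [0, -1]].
With a = amp(|10⟩) = (0.8506 + 0.06136i) and b = amp(|11⟩) = (0.3606 + 0.02601i):
new amp(|10⟩) = (1)·a = (0.8506 + 0.06136i)
new amp(|11⟩) = (-1)·b = (-0.3606 - 0.02601i)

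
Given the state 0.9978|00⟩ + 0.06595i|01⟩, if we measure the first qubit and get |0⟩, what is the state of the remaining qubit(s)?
0.9978|0⟩ + 0.06595i|1⟩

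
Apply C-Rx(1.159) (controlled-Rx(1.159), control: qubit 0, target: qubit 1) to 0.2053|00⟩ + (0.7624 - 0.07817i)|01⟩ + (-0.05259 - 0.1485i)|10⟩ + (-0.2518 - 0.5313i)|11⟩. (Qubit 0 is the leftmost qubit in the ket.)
0.2053|00⟩ + (0.7624 - 0.07817i)|01⟩ + (-0.3349 + 0.01363i)|10⟩ + (-0.292 - 0.4158i)|11⟩

C-Rx(1.159) leaves the control-|0⟩ kets |00⟩, |01⟩ unchanged and applies Rx(1.159) to qubit 1 on the control-|1⟩ pair (|10⟩, |11⟩).
Rx(1.159) = [[cos(θ/2), −i·sin(θ/2)], [−i·sin(θ/2), cos(θ/2)]]; θ = 1.159, cos(θ/2) ≈ 0.836737, sin(θ/2) ≈ 0.547606.
With a = amp(|10⟩) = (-0.05259 - 0.1485i) and b = amp(|11⟩) = (-0.2518 - 0.5313i):
new amp(|10⟩) = (0.836737)·a + (-0.547606i)·b = (-0.3349 + 0.01363i)
new amp(|11⟩) = (-0.547606i)·a + (0.836737)·b = (-0.292 - 0.4158i)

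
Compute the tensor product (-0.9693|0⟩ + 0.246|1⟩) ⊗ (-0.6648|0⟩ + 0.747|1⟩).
0.6444|00⟩ - 0.7241|01⟩ - 0.1635|10⟩ + 0.1838|11⟩

amp(|b₁b₂…⟩) = product of the factor amplitudes for bits b₁, b₂, …; only kets whose every factor amplitude is nonzero survive.
|00⟩: (-0.9693)(-0.6648) = 0.6444
|01⟩: (-0.9693)(0.747) = -0.7241
|10⟩: (0.246)(-0.6648) = -0.1635
|11⟩: (0.246)(0.747) = 0.1838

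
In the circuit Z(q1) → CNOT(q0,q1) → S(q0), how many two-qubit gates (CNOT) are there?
1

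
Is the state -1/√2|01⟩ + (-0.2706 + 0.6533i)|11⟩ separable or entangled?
Separable

Writing the state as a|00⟩ + b|01⟩ + c|10⟩ + d|11⟩, it is a product state iff ad − bc = 0.
Here (a, b, c, d) = (0, -1/√2, 0, (-0.2706 + 0.6533i)): ad − bc = (0)(-0.2706 + 0.6533i) − (-1/√2)(0) = 0, so the state is separable.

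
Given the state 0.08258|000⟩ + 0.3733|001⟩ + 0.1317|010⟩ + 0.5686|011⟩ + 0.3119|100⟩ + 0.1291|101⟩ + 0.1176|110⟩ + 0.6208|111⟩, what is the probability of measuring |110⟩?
0.01383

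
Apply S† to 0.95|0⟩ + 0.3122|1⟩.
0.95|0⟩ - 0.3122i|1⟩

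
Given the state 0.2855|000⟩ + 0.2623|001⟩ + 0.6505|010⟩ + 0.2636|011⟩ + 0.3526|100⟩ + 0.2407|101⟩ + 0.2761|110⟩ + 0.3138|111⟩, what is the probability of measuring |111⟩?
0.09847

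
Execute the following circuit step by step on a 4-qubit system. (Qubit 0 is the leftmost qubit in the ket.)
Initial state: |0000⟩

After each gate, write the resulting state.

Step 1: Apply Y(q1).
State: i|0100⟩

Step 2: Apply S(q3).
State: i|0100⟩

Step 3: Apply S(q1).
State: -|0100⟩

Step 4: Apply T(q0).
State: -|0100⟩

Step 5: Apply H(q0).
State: -1/√2|0100⟩ - 1/√2|1100⟩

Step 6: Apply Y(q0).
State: (1/√2)i|0100⟩ - (1/√2)i|1100⟩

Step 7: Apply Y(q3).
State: -1/√2|0101⟩ + 1/√2|1101⟩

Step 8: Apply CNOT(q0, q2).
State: -1/√2|0101⟩ + 1/√2|1111⟩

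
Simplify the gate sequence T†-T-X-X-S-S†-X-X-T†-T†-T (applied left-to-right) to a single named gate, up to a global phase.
T†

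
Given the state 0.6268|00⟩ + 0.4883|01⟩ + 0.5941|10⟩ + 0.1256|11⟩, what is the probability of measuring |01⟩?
0.2384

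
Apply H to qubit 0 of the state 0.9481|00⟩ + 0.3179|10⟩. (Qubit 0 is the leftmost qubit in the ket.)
0.8952|00⟩ + 0.4456|10⟩

H on qubit 0 mixes each pair of kets that differ only in qubit 0: amplitudes (a, b) of (|…0…⟩, |…1…⟩) become ((a + b)/√2, (a − b)/√2). Kets absent from the input have amplitude 0.
(|00⟩, |10⟩): (a, b) = (0.9481, 0.3179) → (0.8952, 0.4456)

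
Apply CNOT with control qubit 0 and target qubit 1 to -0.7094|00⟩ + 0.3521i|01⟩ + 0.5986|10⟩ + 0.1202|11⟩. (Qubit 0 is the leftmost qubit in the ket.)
-0.7094|00⟩ + 0.3521i|01⟩ + 0.1202|10⟩ + 0.5986|11⟩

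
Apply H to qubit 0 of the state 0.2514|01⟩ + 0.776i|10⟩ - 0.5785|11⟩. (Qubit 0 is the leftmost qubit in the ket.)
0.5487i|00⟩ - 0.2313|01⟩ - 0.5487i|10⟩ + 0.5868|11⟩

H on qubit 0 mixes each pair of kets that differ only in qubit 0: amplitudes (a, b) of (|…0…⟩, |…1…⟩) become ((a + b)/√2, (a − b)/√2). Kets absent from the input have amplitude 0.
(|00⟩, |10⟩): (a, b) = (0, 0.776i) → (0.5487i, -0.5487i)
(|01⟩, |11⟩): (a, b) = (0.2514, -0.5785) → (-0.2313, 0.5868)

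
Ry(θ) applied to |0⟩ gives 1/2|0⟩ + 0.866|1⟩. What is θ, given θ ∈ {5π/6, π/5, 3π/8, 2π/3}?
2π/3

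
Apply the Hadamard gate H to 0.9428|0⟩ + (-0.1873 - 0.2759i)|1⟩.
(0.5342 - 0.1951i)|0⟩ + (0.7991 + 0.1951i)|1⟩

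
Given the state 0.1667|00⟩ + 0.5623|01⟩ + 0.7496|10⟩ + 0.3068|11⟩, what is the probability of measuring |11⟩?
0.09413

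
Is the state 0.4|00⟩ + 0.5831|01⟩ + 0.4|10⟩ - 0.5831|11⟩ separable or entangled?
Entangled

Writing the state as a|00⟩ + b|01⟩ + c|10⟩ + d|11⟩, it is a product state iff ad − bc = 0.
Here (a, b, c, d) = (0.4, 0.5831, 0.4, -0.5831): ad − bc = (0.4)(-0.5831) − (0.5831)(0.4) = -0.4665 ≠ 0, so the state is entangled.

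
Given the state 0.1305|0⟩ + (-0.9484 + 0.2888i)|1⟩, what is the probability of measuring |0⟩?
0.01703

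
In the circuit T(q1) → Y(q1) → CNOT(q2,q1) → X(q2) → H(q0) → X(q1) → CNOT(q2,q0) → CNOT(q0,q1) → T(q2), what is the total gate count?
9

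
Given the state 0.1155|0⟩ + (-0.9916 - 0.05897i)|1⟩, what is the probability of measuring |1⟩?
0.9867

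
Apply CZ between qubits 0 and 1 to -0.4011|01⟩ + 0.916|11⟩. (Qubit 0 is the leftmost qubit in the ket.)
-0.4011|01⟩ - 0.916|11⟩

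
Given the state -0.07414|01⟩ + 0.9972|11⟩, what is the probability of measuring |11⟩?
0.9944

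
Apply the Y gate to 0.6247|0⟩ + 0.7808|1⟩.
-0.7808i|0⟩ + 0.6247i|1⟩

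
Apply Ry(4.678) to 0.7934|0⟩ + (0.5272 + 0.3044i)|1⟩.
(-0.9304 - 0.2189i)|0⟩ + (0.2043 - 0.2115i)|1⟩

Ry(4.678) = [[cos(θ/2), −sin(θ/2)], [sin(θ/2), cos(θ/2)]]; θ = 4.678, cos(θ/2) ≈ -0.694845, sin(θ/2) ≈ 0.71916.
With a = amp(|0⟩) = 0.7934 and b = amp(|1⟩) = (0.5272 + 0.3044i):
new amp(|0⟩) = (-0.694845)·a + (-0.71916)·b = (-0.9304 - 0.2189i)
new amp(|1⟩) = (0.71916)·a + (-0.694845)·b = (0.2043 - 0.2115i)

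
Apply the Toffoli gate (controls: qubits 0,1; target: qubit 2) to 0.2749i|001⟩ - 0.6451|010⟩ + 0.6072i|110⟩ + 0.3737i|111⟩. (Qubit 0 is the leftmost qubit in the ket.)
0.2749i|001⟩ - 0.6451|010⟩ + 0.3737i|110⟩ + 0.6072i|111⟩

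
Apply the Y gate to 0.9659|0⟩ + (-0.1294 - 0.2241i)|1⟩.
(-0.2241 + 0.1294i)|0⟩ + 0.9659i|1⟩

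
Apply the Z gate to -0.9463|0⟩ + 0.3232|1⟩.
-0.9463|0⟩ - 0.3232|1⟩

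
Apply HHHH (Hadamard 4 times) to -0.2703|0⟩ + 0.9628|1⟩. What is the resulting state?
-0.2703|0⟩ + 0.9628|1⟩

H² = I, so an even number of Hadamards cancels: H^4 = I and the state is unchanged.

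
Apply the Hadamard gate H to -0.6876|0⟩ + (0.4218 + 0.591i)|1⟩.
(-0.1879 + 0.4179i)|0⟩ + (-0.7845 - 0.4179i)|1⟩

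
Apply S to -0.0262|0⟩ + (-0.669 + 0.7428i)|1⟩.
-0.0262|0⟩ + (-0.7428 - 0.669i)|1⟩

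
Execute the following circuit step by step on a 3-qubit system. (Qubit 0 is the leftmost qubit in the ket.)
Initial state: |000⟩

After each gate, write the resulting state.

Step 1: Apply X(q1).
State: |010⟩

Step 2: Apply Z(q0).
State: |010⟩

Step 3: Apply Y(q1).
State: -i|000⟩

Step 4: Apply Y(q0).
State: |100⟩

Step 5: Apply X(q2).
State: |101⟩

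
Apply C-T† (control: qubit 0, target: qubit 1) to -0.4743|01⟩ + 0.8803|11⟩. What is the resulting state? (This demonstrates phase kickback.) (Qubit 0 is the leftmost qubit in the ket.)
-0.4743|01⟩ + (0.6225 - 0.6225i)|11⟩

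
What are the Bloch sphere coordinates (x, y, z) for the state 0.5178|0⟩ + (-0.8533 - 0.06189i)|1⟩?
(-0.8837, -0.06409, -0.4638)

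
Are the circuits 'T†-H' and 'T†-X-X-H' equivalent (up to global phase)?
Yes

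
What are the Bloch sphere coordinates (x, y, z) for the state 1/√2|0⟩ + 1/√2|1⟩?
(1, 0, 0)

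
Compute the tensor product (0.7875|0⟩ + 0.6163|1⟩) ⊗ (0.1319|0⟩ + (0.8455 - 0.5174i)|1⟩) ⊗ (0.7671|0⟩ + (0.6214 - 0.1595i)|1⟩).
0.07968|000⟩ + (0.06455 - 0.01657i)|001⟩ + (0.5108 - 0.3126i)|010⟩ + (0.3488 - 0.3594i)|011⟩ + 0.06236|100⟩ + (0.05051 - 0.01297i)|101⟩ + (0.3997 - 0.2446i)|110⟩ + (0.2729 - 0.2813i)|111⟩

amp(|b₁b₂…⟩) = product of the factor amplitudes for bits b₁, b₂, …; only kets whose every factor amplitude is nonzero survive.
|000⟩: (0.7875)(0.1319)(0.7671) = 0.07968
|001⟩: (0.7875)(0.1319)(0.6214 - 0.1595i) = (0.06455 - 0.01657i)
|010⟩: (0.7875)(0.8455 - 0.5174i)(0.7671) = (0.5108 - 0.3126i)
|011⟩: (0.7875)(0.8455 - 0.5174i)(0.6214 - 0.1595i) = (0.3488 - 0.3594i)
|100⟩: (0.6163)(0.1319)(0.7671) = 0.06236
|101⟩: (0.6163)(0.1319)(0.6214 - 0.1595i) = (0.05051 - 0.01297i)
|110⟩: (0.6163)(0.8455 - 0.5174i)(0.7671) = (0.3997 - 0.2446i)
|111⟩: (0.6163)(0.8455 - 0.5174i)(0.6214 - 0.1595i) = (0.2729 - 0.2813i)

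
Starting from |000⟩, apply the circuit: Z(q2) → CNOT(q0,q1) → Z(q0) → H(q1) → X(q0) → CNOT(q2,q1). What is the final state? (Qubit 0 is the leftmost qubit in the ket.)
1/√2|100⟩ + 1/√2|110⟩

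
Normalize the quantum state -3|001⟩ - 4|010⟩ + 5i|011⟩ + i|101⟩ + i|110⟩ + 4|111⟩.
-0.3638|001⟩ - 0.4851|010⟩ + 0.6063i|011⟩ + 0.1213i|101⟩ + 0.1213i|110⟩ + 0.4851|111⟩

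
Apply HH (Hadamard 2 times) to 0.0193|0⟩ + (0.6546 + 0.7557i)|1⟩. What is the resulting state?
0.0193|0⟩ + (0.6546 + 0.7557i)|1⟩

H² = I, so an even number of Hadamards cancels: H^2 = I and the state is unchanged.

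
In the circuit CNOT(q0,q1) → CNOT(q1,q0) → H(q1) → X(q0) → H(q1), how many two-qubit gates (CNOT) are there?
2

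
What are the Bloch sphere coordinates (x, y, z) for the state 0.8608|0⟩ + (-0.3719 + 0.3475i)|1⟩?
(-0.6403, 0.5983, 0.4819)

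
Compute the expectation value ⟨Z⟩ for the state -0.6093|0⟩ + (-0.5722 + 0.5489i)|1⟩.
-0.2575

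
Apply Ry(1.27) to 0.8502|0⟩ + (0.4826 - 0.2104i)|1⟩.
(0.3982 + 0.1248i)|0⟩ + (0.8928 - 0.1694i)|1⟩

Ry(1.27) = [[cos(θ/2), −sin(θ/2)], [sin(θ/2), cos(θ/2)]]; θ = 1.27, cos(θ/2) ≈ 0.805072, sin(θ/2) ≈ 0.593178.
With a = amp(|0⟩) = 0.8502 and b = amp(|1⟩) = (0.4826 - 0.2104i):
new amp(|0⟩) = (0.805072)·a + (-0.593178)·b = (0.3982 + 0.1248i)
new amp(|1⟩) = (0.593178)·a + (0.805072)·b = (0.8928 - 0.1694i)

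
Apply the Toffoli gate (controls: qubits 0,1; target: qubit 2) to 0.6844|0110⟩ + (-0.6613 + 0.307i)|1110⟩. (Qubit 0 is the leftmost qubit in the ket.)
0.6844|0110⟩ + (-0.6613 + 0.307i)|1100⟩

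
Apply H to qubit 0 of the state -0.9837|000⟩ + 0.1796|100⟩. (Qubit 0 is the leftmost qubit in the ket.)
-0.5686|000⟩ - 0.8226|100⟩

H on qubit 0 mixes each pair of kets that differ only in qubit 0: amplitudes (a, b) of (|…0…⟩, |…1…⟩) become ((a + b)/√2, (a − b)/√2). Kets absent from the input have amplitude 0.
(|000⟩, |100⟩): (a, b) = (-0.9837, 0.1796) → (-0.5686, -0.8226)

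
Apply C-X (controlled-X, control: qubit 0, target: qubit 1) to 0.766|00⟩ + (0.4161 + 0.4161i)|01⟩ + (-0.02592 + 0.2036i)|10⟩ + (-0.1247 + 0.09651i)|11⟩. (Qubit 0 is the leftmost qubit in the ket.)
0.766|00⟩ + (0.4161 + 0.4161i)|01⟩ + (-0.1247 + 0.09651i)|10⟩ + (-0.02592 + 0.2036i)|11⟩

C-X leaves the control-|0⟩ kets |00⟩, |01⟩ unchanged and applies X to qubit 1 on the control-|1⟩ pair (|10⟩, |11⟩).
X = [[0, 1], [1, 0]].
With a = amp(|10⟩) = (-0.02592 + 0.2036i) and b = amp(|11⟩) = (-0.1247 + 0.09651i):
new amp(|10⟩) = (1)·b = (-0.1247 + 0.09651i)
new amp(|11⟩) = (1)·a = (-0.02592 + 0.2036i)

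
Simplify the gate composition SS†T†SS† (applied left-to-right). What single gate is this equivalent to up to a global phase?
T†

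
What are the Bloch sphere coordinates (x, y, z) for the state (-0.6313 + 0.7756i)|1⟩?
(0, 0, -1)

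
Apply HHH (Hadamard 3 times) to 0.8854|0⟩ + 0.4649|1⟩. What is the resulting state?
0.9548|0⟩ + 0.2973|1⟩

H² = I, so H^3 = H: a single Hadamard. With (a, b) = (0.8854, 0.4649), H gives ((a + b)/√2, (a − b)/√2) = (0.9548, 0.2973).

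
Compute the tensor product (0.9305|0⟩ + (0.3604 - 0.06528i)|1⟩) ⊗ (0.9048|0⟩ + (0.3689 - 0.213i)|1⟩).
0.8419|00⟩ + (0.3433 - 0.1982i)|01⟩ + (0.3261 - 0.05907i)|10⟩ + (0.119 - 0.1008i)|11⟩

amp(|b₁b₂…⟩) = product of the factor amplitudes for bits b₁, b₂, …; only kets whose every factor amplitude is nonzero survive.
|00⟩: (0.9305)(0.9048) = 0.8419
|01⟩: (0.9305)(0.3689 - 0.213i) = (0.3433 - 0.1982i)
|10⟩: (0.3604 - 0.06528i)(0.9048) = (0.3261 - 0.05907i)
|11⟩: (0.3604 - 0.06528i)(0.3689 - 0.213i) = (0.119 - 0.1008i)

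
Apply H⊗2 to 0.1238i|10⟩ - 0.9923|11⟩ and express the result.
(-0.4962 + 0.0619i)|00⟩ + (0.4962 + 0.0619i)|01⟩ + (0.4962 - 0.0619i)|10⟩ + (-0.4962 - 0.0619i)|11⟩

H⊗2 gives amp(|y⟩) = (1/2) Σ_x (−1)^(x·y) amp(|x⟩), where x·y is the number of positions in which both x and y have a 1.
|00⟩: (0.1238i - 0.9923)/2 = (-0.4962 + 0.0619i)
|01⟩: (0.1238i + 0.9923)/2 = (0.4962 + 0.0619i)
|10⟩: (-0.1238i + 0.9923)/2 = (0.4962 - 0.0619i)
|11⟩: (-0.1238i - 0.9923)/2 = (-0.4962 - 0.0619i)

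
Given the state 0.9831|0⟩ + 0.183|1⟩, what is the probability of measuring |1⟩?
0.03349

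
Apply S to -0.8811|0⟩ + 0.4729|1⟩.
-0.8811|0⟩ + 0.4729i|1⟩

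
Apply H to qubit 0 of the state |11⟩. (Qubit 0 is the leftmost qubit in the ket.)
1/√2|01⟩ - 1/√2|11⟩

H on qubit 0 mixes each pair of kets that differ only in qubit 0: amplitudes (a, b) of (|…0…⟩, |…1…⟩) become ((a + b)/√2, (a − b)/√2). Kets absent from the input have amplitude 0.
(|01⟩, |11⟩): (a, b) = (0, 1) → (1/√2, -1/√2)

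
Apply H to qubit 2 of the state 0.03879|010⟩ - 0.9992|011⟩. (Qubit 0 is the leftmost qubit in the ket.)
-0.6791|010⟩ + 0.734|011⟩

H on qubit 2 mixes each pair of kets that differ only in qubit 2: amplitudes (a, b) of (|…0…⟩, |…1…⟩) become ((a + b)/√2, (a − b)/√2). Kets absent from the input have amplitude 0.
(|010⟩, |011⟩): (a, b) = (0.03879, -0.9992) → (-0.6791, 0.734)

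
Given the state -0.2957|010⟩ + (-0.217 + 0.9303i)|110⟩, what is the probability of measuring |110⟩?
0.9125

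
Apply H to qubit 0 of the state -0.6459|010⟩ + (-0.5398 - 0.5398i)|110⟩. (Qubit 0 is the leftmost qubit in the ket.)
(-0.8384 - 0.3817i)|010⟩ + (-0.07502 + 0.3817i)|110⟩

H on qubit 0 mixes each pair of kets that differ only in qubit 0: amplitudes (a, b) of (|…0…⟩, |…1…⟩) become ((a + b)/√2, (a − b)/√2). Kets absent from the input have amplitude 0.
(|010⟩, |110⟩): (a, b) = (-0.6459, (-0.5398 - 0.5398i)) → ((-0.8384 - 0.3817i), (-0.07502 + 0.3817i))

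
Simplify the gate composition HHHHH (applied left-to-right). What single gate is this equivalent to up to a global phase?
H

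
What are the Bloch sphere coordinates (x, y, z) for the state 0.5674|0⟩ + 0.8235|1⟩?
(0.9345, 0, -0.3562)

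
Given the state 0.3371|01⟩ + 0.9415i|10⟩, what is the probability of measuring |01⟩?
0.1136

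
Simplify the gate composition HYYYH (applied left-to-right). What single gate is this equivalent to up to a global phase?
Y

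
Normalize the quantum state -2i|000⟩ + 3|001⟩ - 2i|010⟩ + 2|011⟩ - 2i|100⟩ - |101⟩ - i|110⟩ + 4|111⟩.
-0.305i|000⟩ + 0.4575|001⟩ - 0.305i|010⟩ + 0.305|011⟩ - 0.305i|100⟩ - 0.1525|101⟩ - 0.1525i|110⟩ + 0.61|111⟩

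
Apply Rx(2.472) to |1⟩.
-0.9445i|0⟩ + 0.3286|1⟩

Rx(2.472) = [[cos(θ/2), −i·sin(θ/2)], [−i·sin(θ/2), cos(θ/2)]]; θ = 2.472, cos(θ/2) ≈ 0.328577, sin(θ/2) ≈ 0.944477.
With a = amp(|0⟩) = 0 and b = amp(|1⟩) = 1:
new amp(|0⟩) = (0.328577)·a + (-0.944477i)·b = -0.9445i
new amp(|1⟩) = (-0.944477i)·a + (0.328577)·b = 0.3286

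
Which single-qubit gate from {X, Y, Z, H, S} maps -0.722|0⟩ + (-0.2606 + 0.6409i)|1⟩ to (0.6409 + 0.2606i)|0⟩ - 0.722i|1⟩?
Y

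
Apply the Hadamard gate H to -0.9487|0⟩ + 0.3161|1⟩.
-0.4473|0⟩ - 0.8943|1⟩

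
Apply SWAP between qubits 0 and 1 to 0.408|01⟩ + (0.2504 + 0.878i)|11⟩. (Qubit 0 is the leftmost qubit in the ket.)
0.408|10⟩ + (0.2504 + 0.878i)|11⟩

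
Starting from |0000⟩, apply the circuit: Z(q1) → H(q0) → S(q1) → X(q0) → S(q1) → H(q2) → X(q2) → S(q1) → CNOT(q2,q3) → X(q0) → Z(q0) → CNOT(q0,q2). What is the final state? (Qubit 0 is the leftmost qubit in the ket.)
1/2|0000⟩ + 1/2|0011⟩ - 1/2|1001⟩ - 1/2|1010⟩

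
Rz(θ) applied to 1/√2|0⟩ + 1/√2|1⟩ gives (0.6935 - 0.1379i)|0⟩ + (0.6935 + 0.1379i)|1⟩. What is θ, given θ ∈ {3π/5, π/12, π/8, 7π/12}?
π/8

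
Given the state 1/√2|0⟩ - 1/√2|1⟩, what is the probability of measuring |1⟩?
1/2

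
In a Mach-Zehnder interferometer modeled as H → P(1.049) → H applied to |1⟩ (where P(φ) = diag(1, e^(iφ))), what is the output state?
(0.2508 - 0.4335i)|0⟩ + (0.7492 + 0.4335i)|1⟩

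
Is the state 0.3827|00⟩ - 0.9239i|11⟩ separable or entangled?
Entangled

Writing the state as a|00⟩ + b|01⟩ + c|10⟩ + d|11⟩, it is a product state iff ad − bc = 0.
Here (a, b, c, d) = (0.3827, 0, 0, -0.9239i): ad − bc = (0.3827)(-0.9239i) − (0)(0) = -0.3536i ≠ 0, so the state is entangled.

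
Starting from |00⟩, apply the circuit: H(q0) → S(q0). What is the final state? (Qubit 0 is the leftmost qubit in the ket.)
1/√2|00⟩ + (1/√2)i|10⟩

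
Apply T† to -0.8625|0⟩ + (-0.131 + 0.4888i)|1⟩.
-0.8625|0⟩ + (0.253 + 0.4383i)|1⟩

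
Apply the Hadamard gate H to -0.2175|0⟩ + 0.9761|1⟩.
0.5364|0⟩ - 0.844|1⟩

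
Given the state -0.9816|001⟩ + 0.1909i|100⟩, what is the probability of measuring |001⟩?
0.9635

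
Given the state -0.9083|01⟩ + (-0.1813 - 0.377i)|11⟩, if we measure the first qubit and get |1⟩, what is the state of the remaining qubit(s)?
(-0.4334 - 0.9012i)|1⟩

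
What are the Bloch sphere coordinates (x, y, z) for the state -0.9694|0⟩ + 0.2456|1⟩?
(-0.4762, 0, 0.8794)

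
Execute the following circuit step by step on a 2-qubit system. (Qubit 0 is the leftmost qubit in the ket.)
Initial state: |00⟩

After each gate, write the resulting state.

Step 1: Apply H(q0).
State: 1/√2|00⟩ + 1/√2|10⟩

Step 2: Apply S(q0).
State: 1/√2|00⟩ + (1/√2)i|10⟩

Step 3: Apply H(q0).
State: (1/2 + (1/2)i)|00⟩ + (1/2 - (1/2)i)|10⟩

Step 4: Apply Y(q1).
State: (-1/2 + (1/2)i)|01⟩ + (1/2 + (1/2)i)|11⟩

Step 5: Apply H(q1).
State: (-1/√8 + (1/√8)i)|00⟩ + (1/√8 - (1/√8)i)|01⟩ + (1/√8 + (1/√8)i)|10⟩ + (-1/√8 - (1/√8)i)|11⟩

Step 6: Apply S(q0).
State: (-1/√8 + (1/√8)i)|00⟩ + (1/√8 - (1/√8)i)|01⟩ + (-1/√8 + (1/√8)i)|10⟩ + (1/√8 - (1/√8)i)|11⟩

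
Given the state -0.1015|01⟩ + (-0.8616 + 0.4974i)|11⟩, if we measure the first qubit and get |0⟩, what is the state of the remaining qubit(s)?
-|1⟩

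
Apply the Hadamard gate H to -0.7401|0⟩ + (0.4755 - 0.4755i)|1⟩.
(-0.1871 - 0.3362i)|0⟩ + (-0.8596 + 0.3362i)|1⟩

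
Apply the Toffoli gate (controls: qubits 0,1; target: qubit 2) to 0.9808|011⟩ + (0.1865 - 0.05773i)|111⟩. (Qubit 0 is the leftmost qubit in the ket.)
0.9808|011⟩ + (0.1865 - 0.05773i)|110⟩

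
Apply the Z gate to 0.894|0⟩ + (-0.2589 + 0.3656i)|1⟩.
0.894|0⟩ + (0.2589 - 0.3656i)|1⟩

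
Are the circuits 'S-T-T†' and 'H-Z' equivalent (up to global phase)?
No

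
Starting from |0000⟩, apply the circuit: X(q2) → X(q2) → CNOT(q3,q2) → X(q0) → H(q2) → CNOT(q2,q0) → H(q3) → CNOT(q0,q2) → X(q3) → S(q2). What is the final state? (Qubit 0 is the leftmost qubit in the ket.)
(1/2)i|0010⟩ + (1/2)i|0011⟩ + (1/2)i|1010⟩ + (1/2)i|1011⟩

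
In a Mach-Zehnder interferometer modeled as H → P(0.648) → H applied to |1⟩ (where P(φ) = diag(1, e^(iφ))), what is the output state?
(0.1014 - 0.3018i)|0⟩ + (0.8986 + 0.3018i)|1⟩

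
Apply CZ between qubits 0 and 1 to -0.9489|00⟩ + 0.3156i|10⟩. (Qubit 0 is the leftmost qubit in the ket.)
-0.9489|00⟩ + 0.3156i|10⟩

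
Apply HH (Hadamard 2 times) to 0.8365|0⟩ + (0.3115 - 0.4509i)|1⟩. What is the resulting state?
0.8365|0⟩ + (0.3115 - 0.4509i)|1⟩

H² = I, so an even number of Hadamards cancels: H^2 = I and the state is unchanged.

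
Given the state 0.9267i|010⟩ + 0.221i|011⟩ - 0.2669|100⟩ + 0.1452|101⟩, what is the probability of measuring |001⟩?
0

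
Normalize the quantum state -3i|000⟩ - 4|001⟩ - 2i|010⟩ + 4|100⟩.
-(1/√5)i|000⟩ - 0.5963|001⟩ - 0.2981i|010⟩ + 0.5963|100⟩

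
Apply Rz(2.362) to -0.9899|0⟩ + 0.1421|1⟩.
(-0.3762 + 0.9156i)|0⟩ + (0.054 + 0.1314i)|1⟩

Rz(2.362) = [[e^(−iθ/2), 0], [0, e^(iθ/2)]] with e^(±iθ/2) = cos(θ/2) ± i·sin(θ/2); θ = 2.362, cos(θ/2) ≈ 0.38, sin(θ/2) ≈ 0.924986.
With a = amp(|0⟩) = -0.9899 and b = amp(|1⟩) = 0.1421:
new amp(|0⟩) = (0.38 - 0.924986i)·a = (-0.3762 + 0.9156i)
new amp(|1⟩) = (0.38 + 0.924986i)·b = (0.054 + 0.1314i)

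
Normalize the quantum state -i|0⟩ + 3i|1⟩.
-0.3162i|0⟩ + 0.9487i|1⟩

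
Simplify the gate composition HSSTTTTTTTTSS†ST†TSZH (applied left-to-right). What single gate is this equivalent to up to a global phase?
X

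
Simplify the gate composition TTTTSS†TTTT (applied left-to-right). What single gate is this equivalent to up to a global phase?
I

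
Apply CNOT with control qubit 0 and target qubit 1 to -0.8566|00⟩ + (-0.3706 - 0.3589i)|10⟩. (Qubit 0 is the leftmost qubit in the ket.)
-0.8566|00⟩ + (-0.3706 - 0.3589i)|11⟩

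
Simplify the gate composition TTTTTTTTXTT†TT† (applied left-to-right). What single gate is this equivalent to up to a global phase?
X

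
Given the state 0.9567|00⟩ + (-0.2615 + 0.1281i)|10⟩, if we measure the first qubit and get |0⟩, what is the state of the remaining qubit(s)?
|0⟩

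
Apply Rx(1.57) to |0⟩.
0.7074|0⟩ - 0.7068i|1⟩

Rx(1.57) = [[cos(θ/2), −i·sin(θ/2)], [−i·sin(θ/2), cos(θ/2)]]; θ = 1.57, cos(θ/2) ≈ 0.707388, sin(θ/2) ≈ 0.706825.
With a = amp(|0⟩) = 1 and b = amp(|1⟩) = 0:
new amp(|0⟩) = (0.707388)·a + (-0.706825i)·b = 0.7074
new amp(|1⟩) = (-0.706825i)·a + (0.707388)·b = -0.7068i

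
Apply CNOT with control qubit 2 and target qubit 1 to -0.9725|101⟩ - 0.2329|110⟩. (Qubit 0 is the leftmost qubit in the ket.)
-0.2329|110⟩ - 0.9725|111⟩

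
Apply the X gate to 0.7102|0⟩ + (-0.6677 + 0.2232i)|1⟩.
(-0.6677 + 0.2232i)|0⟩ + 0.7102|1⟩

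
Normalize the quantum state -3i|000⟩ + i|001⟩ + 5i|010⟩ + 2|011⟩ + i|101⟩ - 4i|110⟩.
-0.4009i|000⟩ + 0.1336i|001⟩ + 0.6682i|010⟩ + 0.2673|011⟩ + 0.1336i|101⟩ - 0.5345i|110⟩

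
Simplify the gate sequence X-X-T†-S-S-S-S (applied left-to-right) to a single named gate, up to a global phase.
T†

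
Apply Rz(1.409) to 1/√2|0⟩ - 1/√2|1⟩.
(0.5388 - 0.458i)|0⟩ + (-0.5388 - 0.458i)|1⟩

Rz(1.409) = [[e^(−iθ/2), 0], [0, e^(iθ/2)]] with e^(±iθ/2) = cos(θ/2) ± i·sin(θ/2); θ = 1.409, cos(θ/2) ≈ 0.761935, sin(θ/2) ≈ 0.647653.
With a = amp(|0⟩) = 1/√2 and b = amp(|1⟩) = -1/√2:
new amp(|0⟩) = (0.761935 - 0.647653i)·a = (0.5388 - 0.458i)
new amp(|1⟩) = (0.761935 + 0.647653i)·b = (-0.5388 - 0.458i)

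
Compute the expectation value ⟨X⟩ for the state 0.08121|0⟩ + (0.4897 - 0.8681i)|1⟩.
0.07954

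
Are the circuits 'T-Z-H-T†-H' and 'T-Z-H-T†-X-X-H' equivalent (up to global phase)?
Yes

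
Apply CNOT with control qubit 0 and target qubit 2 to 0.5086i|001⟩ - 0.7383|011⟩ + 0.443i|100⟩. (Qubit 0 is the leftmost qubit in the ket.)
0.5086i|001⟩ - 0.7383|011⟩ + 0.443i|101⟩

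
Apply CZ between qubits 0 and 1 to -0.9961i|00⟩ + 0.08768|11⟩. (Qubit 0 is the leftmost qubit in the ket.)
-0.9961i|00⟩ - 0.08768|11⟩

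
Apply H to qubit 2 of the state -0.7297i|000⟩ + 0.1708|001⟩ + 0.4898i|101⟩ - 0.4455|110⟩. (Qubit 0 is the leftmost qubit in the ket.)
(0.1208 - 0.516i)|000⟩ + (-0.1208 - 0.516i)|001⟩ + 0.3463i|100⟩ - 0.3463i|101⟩ - 0.315|110⟩ - 0.315|111⟩

H on qubit 2 mixes each pair of kets that differ only in qubit 2: amplitudes (a, b) of (|…0…⟩, |…1…⟩) become ((a + b)/√2, (a − b)/√2). Kets absent from the input have amplitude 0.
(|000⟩, |001⟩): (a, b) = (-0.7297i, 0.1708) → ((0.1208 - 0.516i), (-0.1208 - 0.516i))
(|100⟩, |101⟩): (a, b) = (0, 0.4898i) → (0.3463i, -0.3463i)
(|110⟩, |111⟩): (a, b) = (-0.4455, 0) → (-0.315, -0.315)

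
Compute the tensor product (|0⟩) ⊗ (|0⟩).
|00⟩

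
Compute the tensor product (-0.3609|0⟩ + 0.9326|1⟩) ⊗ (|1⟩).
-0.3609|01⟩ + 0.9326|11⟩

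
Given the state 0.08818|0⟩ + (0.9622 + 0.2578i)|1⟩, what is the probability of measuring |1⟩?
0.9923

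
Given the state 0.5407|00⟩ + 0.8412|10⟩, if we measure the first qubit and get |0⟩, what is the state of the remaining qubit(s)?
|0⟩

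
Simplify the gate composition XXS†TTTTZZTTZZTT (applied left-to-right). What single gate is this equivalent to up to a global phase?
S†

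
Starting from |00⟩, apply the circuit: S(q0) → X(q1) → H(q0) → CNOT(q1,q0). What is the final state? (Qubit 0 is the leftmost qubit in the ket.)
1/√2|01⟩ + 1/√2|11⟩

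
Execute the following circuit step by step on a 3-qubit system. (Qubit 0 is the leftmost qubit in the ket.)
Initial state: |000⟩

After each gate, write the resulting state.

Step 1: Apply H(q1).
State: 1/√2|000⟩ + 1/√2|010⟩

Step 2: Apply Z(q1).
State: 1/√2|000⟩ - 1/√2|010⟩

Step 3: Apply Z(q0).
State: 1/√2|000⟩ - 1/√2|010⟩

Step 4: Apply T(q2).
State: 1/√2|000⟩ - 1/√2|010⟩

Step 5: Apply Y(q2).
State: (1/√2)i|001⟩ - (1/√2)i|011⟩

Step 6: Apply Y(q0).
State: -1/√2|101⟩ + 1/√2|111⟩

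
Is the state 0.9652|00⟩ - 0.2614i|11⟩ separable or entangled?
Entangled

Writing the state as a|00⟩ + b|01⟩ + c|10⟩ + d|11⟩, it is a product state iff ad − bc = 0.
Here (a, b, c, d) = (0.9652, 0, 0, -0.2614i): ad − bc = (0.9652)(-0.2614i) − (0)(0) = -0.2523i ≠ 0, so the state is entangled.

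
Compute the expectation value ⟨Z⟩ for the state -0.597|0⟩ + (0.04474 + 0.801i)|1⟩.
-0.2872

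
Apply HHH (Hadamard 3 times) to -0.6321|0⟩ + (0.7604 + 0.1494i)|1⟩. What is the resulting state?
(0.09072 + 0.1056i)|0⟩ + (-0.9846 - 0.1056i)|1⟩

H² = I, so H^3 = H: a single Hadamard. With (a, b) = (-0.6321, (0.7604 + 0.1494i)), H gives ((a + b)/√2, (a − b)/√2) = ((0.09072 + 0.1056i), (-0.9846 - 0.1056i)).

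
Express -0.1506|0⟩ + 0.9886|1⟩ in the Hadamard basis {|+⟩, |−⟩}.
0.5926|+⟩ - 0.8055|−⟩

With |ψ⟩ = α|0⟩ + β|1⟩, the Hadamard-basis coefficients are ⟨+|ψ⟩ = (α + β)/√2 and ⟨−|ψ⟩ = (α − β)/√2.
Here α = -0.1506, β = 0.9886: (α + β)/√2 = 0.5926, (α − β)/√2 = -0.8055.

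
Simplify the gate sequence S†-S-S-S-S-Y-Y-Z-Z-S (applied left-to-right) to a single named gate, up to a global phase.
I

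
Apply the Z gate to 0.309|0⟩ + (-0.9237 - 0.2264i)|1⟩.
0.309|0⟩ + (0.9237 + 0.2264i)|1⟩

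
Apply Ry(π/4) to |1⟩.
-0.3827|0⟩ + 0.9239|1⟩

Ry(π/4) = [[cos(θ/2), −sin(θ/2)], [sin(θ/2), cos(θ/2)]]; θ = π/4, cos(θ/2) ≈ 0.92388, sin(θ/2) ≈ 0.382683.
With a = amp(|0⟩) = 0 and b = amp(|1⟩) = 1:
new amp(|0⟩) = (0.92388)·a + (-0.382683)·b = -0.3827
new amp(|1⟩) = (0.382683)·a + (0.92388)·b = 0.9239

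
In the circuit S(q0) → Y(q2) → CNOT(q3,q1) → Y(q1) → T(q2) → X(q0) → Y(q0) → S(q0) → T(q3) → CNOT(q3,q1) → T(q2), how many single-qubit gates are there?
9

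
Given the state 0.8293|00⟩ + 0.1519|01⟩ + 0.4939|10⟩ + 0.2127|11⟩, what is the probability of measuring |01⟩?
0.02307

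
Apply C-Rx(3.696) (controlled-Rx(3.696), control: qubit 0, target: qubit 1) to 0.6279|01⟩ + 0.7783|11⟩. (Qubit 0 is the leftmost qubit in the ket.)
0.6279|01⟩ - 0.7486i|10⟩ - 0.213|11⟩

C-Rx(3.696) leaves the control-|0⟩ kets |00⟩, |01⟩ unchanged and applies Rx(3.696) to qubit 1 on the control-|1⟩ pair (|10⟩, |11⟩).
Rx(3.696) = [[cos(θ/2), −i·sin(θ/2)], [−i·sin(θ/2), cos(θ/2)]]; θ = 3.696, cos(θ/2) ≈ -0.273667, sin(θ/2) ≈ 0.961824.
With a = amp(|10⟩) = 0 and b = amp(|11⟩) = 0.7783:
new amp(|10⟩) = (-0.273667)·a + (-0.961824i)·b = -0.7486i
new amp(|11⟩) = (-0.961824i)·a + (-0.273667)·b = -0.213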